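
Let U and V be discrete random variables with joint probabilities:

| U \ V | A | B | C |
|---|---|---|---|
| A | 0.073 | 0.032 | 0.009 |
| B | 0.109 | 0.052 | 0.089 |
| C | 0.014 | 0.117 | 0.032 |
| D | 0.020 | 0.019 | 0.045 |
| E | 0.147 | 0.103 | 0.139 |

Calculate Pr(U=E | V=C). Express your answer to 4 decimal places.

0.4427

P(V=C) = 0.009 + 0.089 + 0.032 + 0.045 + 0.139 = 0.314.
P(U=E | V=C) = 0.139/0.314 = 0.4427.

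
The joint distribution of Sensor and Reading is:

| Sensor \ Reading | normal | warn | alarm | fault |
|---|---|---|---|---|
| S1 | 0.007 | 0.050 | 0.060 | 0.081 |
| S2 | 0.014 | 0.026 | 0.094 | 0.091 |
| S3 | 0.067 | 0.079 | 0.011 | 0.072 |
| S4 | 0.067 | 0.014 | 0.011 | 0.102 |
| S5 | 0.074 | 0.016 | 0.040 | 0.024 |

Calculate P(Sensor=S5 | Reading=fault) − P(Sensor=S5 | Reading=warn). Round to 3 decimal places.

-0.022

P(Reading=fault) = 0.081 + 0.091 + 0.072 + 0.102 + 0.024 = 0.370; P(Sensor=S5 | Reading=fault) = 0.024/0.370 = 0.0649.
P(Reading=warn) = 0.050 + 0.026 + 0.079 + 0.014 + 0.016 = 0.185; P(Sensor=S5 | Reading=warn) = 0.016/0.185 = 0.0865.
Difference = -0.022.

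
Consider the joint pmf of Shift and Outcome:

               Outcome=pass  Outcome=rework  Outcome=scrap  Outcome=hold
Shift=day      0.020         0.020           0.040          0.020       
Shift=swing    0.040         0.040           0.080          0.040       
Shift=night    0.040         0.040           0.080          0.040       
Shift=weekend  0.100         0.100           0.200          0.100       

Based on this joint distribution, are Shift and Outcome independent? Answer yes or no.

Every cell satisfies P(Shift,Outcome) = P(Shift)·P(Outcome). For instance P(Shift=weekend) = 0.500, P(Outcome=scrap) = 0.400, and 0.500×0.400 = 0.200 matches the joint entry. So Shift and Outcome are independent.

yes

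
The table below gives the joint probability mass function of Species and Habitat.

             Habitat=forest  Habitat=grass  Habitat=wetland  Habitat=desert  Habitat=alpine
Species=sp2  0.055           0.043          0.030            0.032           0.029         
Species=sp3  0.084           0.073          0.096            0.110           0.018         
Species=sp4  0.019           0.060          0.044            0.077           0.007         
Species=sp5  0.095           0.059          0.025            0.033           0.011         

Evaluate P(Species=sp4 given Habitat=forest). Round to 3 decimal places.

0.075

P(Habitat=forest) = 0.055 + 0.084 + 0.019 + 0.095 = 0.253.
P(Species=sp4 | Habitat=forest) = 0.019/0.253 = 0.075.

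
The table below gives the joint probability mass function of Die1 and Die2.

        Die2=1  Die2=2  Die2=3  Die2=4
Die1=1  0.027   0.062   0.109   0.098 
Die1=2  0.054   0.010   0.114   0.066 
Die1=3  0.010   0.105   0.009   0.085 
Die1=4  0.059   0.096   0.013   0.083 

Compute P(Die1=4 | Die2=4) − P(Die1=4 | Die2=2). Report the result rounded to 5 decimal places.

P(Die2=4) = 0.098 + 0.066 + 0.085 + 0.083 = 0.332; P(Die1=4 | Die2=4) = 0.083/0.332 = 0.250000.
P(Die2=2) = 0.062 + 0.010 + 0.105 + 0.096 = 0.273; P(Die1=4 | Die2=2) = 0.096/0.273 = 0.351648.
Difference = -0.10165.

-0.10165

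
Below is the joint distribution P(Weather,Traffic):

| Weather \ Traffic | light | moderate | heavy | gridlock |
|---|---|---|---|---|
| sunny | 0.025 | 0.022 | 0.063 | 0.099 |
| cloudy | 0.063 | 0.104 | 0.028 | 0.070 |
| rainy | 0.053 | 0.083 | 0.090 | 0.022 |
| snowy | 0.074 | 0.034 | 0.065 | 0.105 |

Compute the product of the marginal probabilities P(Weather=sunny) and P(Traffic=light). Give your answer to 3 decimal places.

P(Weather=sunny) = 0.025 + 0.022 + 0.063 + 0.099 = 0.209.
P(Traffic=light) = 0.025 + 0.063 + 0.053 + 0.074 = 0.215.
Product: 0.209 × 0.215 = 0.045.

0.045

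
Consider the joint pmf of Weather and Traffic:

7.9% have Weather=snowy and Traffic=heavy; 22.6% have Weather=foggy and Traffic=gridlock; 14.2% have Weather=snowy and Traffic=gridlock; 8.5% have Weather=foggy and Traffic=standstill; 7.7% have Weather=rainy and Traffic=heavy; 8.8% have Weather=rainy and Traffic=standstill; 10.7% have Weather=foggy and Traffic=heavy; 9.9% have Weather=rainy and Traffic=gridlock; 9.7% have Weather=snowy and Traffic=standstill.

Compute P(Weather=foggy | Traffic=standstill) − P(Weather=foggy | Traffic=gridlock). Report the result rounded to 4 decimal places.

P(Traffic=standstill) = 0.088 + 0.097 + 0.085 = 0.270; P(Weather=foggy | Traffic=standstill) = 0.085/0.270 = 0.31481.
P(Traffic=gridlock) = 0.099 + 0.142 + 0.226 = 0.467; P(Weather=foggy | Traffic=gridlock) = 0.226/0.467 = 0.48394.
Difference = -0.1691.

-0.1691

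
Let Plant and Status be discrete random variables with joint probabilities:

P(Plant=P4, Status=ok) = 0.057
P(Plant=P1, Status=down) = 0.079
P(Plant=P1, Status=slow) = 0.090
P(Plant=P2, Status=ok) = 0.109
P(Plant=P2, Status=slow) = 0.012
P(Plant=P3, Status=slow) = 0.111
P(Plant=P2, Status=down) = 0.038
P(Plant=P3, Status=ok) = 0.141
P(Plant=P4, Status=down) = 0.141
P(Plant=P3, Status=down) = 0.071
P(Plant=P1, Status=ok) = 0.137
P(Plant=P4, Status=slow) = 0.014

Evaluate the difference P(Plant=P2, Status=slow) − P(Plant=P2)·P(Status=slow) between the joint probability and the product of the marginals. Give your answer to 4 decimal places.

-0.0241

P(Plant=P2) = 0.109 + 0.012 + 0.038 = 0.159.
P(Status=slow) = 0.090 + 0.012 + 0.111 + 0.014 = 0.227.
P(Plant=P2, Status=slow) − P(Plant=P2)P(Status=slow) = 0.012 − 0.159×0.227 = -0.0241.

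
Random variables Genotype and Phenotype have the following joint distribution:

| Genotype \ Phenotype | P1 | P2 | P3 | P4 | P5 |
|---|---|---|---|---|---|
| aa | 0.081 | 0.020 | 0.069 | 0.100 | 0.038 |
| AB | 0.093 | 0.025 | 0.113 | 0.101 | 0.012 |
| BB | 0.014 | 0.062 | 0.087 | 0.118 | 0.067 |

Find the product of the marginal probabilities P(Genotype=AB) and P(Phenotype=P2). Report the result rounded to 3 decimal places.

P(Genotype=AB) = 0.093 + 0.025 + 0.113 + 0.101 + 0.012 = 0.344.
P(Phenotype=P2) = 0.020 + 0.025 + 0.062 = 0.107.
Product: 0.344 × 0.107 = 0.037.

0.037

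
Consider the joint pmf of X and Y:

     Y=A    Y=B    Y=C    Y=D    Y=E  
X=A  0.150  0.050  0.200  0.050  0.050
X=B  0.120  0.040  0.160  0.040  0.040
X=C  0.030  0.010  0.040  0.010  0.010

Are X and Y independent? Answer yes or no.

yes

Every cell satisfies P(X,Y) = P(X)·P(Y). For instance P(X=C) = 0.100, P(Y=C) = 0.400, and 0.100×0.400 = 0.040 matches the joint entry. So X and Y are independent.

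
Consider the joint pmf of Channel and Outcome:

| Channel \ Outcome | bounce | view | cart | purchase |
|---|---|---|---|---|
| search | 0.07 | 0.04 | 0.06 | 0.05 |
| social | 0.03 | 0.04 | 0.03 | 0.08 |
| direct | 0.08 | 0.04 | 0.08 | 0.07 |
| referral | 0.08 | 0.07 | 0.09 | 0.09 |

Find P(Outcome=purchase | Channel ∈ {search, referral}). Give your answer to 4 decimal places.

P(Channel=search) = 0.07 + 0.04 + 0.06 + 0.05 = 0.22.
P(Channel=referral) = 0.08 + 0.07 + 0.09 + 0.09 = 0.33.
P(Channel ∈ {search, referral}) = 0.22 + 0.33 = 0.55; P(Outcome=purchase, Channel ∈ {search, referral}) = 0.05 + 0.09 = 0.14.
P(Outcome=purchase | Channel ∈ {search, referral}) = 0.14/0.55 = 0.2545.

0.2545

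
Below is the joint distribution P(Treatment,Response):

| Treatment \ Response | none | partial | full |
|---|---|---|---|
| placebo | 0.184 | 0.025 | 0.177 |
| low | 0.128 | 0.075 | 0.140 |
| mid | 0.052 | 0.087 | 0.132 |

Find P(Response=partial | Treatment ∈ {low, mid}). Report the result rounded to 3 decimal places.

P(Treatment=low) = 0.128 + 0.075 + 0.140 = 0.343.
P(Treatment=mid) = 0.052 + 0.087 + 0.132 = 0.271.
P(Treatment ∈ {low, mid}) = 0.343 + 0.271 = 0.614; P(Response=partial, Treatment ∈ {low, mid}) = 0.075 + 0.087 = 0.162.
P(Response=partial | Treatment ∈ {low, mid}) = 0.162/0.614 = 0.264.

0.264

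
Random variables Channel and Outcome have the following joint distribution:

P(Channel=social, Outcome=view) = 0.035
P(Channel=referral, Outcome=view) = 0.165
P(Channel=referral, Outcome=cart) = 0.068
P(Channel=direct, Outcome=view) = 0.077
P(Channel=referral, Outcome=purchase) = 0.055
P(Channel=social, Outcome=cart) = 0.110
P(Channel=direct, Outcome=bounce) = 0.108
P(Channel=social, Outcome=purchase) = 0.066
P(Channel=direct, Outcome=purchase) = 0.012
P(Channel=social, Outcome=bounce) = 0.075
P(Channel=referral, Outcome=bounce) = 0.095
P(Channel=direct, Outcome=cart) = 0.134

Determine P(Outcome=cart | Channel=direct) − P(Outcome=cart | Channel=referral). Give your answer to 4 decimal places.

0.2273

P(Channel=direct) = 0.108 + 0.077 + 0.134 + 0.012 = 0.331; P(Outcome=cart | Channel=direct) = 0.134/0.331 = 0.40483.
P(Channel=referral) = 0.095 + 0.165 + 0.068 + 0.055 = 0.383; P(Outcome=cart | Channel=referral) = 0.068/0.383 = 0.17755.
Difference = 0.2273.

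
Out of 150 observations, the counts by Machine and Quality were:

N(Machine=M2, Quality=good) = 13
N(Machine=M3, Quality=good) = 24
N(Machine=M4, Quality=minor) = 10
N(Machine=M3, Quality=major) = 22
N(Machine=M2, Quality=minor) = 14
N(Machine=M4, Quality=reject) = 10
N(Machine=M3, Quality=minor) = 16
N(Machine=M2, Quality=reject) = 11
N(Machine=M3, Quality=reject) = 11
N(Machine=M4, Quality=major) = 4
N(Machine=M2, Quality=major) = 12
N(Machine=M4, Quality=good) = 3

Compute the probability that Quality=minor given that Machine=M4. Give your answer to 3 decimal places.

Total with Machine=M4: 3 + 10 + 4 + 10 = 27.
P(Quality=minor | Machine=M4) = 10/27 = 0.370.

0.370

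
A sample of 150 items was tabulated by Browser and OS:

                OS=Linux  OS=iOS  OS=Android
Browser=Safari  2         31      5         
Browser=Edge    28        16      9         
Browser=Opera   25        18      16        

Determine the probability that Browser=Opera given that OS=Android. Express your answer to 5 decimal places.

Total with OS=Android: 5 + 9 + 16 = 30.
P(Browser=Opera | OS=Android) = 16/30 = 0.53333.

0.53333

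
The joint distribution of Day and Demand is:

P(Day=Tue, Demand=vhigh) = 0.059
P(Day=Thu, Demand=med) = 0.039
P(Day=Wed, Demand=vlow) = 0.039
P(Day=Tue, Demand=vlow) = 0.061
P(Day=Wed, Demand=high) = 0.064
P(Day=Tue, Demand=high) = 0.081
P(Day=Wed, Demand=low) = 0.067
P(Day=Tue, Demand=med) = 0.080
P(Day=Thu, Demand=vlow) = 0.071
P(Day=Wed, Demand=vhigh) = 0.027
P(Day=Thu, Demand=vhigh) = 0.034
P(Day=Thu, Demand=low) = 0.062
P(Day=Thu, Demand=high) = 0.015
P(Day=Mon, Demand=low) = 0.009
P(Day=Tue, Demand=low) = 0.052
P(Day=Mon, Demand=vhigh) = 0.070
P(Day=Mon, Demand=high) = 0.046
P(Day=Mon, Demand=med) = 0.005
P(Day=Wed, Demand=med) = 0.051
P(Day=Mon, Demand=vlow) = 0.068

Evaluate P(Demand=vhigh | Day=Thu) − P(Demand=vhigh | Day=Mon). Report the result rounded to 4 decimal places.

-0.1997

P(Day=Thu) = 0.071 + 0.062 + 0.039 + 0.015 + 0.034 = 0.221; P(Demand=vhigh | Day=Thu) = 0.034/0.221 = 0.15385.
P(Day=Mon) = 0.068 + 0.009 + 0.005 + 0.046 + 0.070 = 0.198; P(Demand=vhigh | Day=Mon) = 0.070/0.198 = 0.35354.
Difference = -0.1997.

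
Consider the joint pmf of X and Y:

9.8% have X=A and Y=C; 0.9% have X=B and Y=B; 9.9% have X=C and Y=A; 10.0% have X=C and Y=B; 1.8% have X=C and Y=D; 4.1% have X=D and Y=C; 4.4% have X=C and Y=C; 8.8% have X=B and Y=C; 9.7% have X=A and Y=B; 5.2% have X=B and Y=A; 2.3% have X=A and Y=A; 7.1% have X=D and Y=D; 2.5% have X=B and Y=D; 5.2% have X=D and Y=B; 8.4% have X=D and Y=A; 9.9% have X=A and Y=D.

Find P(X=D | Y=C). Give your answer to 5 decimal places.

0.15129

P(Y=C) = 0.098 + 0.088 + 0.044 + 0.041 = 0.271.
P(X=D | Y=C) = 0.041/0.271 = 0.15129.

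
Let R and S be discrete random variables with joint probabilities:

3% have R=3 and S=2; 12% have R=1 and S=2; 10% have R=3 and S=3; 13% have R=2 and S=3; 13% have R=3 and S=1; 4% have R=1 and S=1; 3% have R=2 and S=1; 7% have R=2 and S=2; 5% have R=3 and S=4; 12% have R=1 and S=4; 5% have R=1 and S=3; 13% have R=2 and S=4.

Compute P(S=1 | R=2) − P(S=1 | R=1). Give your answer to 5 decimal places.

P(R=2) = 0.03 + 0.07 + 0.13 + 0.13 = 0.36; P(S=1 | R=2) = 0.03/0.36 = 0.083333.
P(R=1) = 0.04 + 0.12 + 0.05 + 0.12 = 0.33; P(S=1 | R=1) = 0.04/0.33 = 0.121212.
Difference = -0.03788.

-0.03788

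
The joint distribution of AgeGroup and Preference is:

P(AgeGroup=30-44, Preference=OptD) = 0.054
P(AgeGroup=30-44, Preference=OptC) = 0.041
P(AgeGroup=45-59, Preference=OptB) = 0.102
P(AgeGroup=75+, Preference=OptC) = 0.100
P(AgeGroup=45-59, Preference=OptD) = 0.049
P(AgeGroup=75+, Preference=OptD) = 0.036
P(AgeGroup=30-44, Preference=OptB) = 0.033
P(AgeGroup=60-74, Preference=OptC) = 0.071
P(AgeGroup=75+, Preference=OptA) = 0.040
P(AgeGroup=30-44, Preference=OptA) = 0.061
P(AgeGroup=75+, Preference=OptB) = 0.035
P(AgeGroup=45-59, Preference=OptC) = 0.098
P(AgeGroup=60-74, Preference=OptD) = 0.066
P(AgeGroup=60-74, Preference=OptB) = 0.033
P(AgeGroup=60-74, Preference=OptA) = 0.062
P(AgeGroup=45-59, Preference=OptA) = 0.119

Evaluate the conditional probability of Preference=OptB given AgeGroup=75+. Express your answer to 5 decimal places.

0.16588

P(AgeGroup=75+) = 0.040 + 0.035 + 0.100 + 0.036 = 0.211.
P(Preference=OptB | AgeGroup=75+) = 0.035/0.211 = 0.16588.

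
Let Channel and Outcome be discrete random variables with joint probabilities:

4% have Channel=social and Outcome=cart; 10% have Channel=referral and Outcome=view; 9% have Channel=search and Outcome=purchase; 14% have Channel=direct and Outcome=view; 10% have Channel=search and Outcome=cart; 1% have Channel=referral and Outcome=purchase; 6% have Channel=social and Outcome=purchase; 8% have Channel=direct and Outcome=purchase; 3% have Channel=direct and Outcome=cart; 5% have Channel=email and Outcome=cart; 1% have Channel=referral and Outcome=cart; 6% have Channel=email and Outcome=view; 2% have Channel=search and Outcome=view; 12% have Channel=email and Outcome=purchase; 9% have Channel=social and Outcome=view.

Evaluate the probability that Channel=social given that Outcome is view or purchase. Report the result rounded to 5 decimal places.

0.19481

P(Outcome=view) = 0.06 + 0.02 + 0.09 + 0.14 + 0.10 = 0.41.
P(Outcome=purchase) = 0.12 + 0.09 + 0.06 + 0.08 + 0.01 = 0.36.
P(Outcome ∈ {view, purchase}) = 0.41 + 0.36 = 0.77; P(Channel=social, Outcome ∈ {view, purchase}) = 0.09 + 0.06 = 0.15.
P(Channel=social | Outcome ∈ {view, purchase}) = 0.15/0.77 = 0.19481.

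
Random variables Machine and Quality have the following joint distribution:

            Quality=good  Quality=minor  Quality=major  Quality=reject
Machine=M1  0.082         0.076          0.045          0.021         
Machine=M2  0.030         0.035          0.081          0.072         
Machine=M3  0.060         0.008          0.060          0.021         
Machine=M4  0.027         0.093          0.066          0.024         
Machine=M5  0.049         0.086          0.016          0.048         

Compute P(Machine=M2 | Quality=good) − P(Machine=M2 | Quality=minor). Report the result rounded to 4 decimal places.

0.0035

P(Quality=good) = 0.082 + 0.030 + 0.060 + 0.027 + 0.049 = 0.248; P(Machine=M2 | Quality=good) = 0.030/0.248 = 0.12097.
P(Quality=minor) = 0.076 + 0.035 + 0.008 + 0.093 + 0.086 = 0.298; P(Machine=M2 | Quality=minor) = 0.035/0.298 = 0.11745.
Difference = 0.0035.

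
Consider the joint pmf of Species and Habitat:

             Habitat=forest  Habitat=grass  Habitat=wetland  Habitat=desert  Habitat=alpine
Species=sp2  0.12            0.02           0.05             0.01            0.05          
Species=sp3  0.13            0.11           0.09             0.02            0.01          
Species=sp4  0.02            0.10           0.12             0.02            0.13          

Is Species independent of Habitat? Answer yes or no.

no

P(Species=sp4) = 0.39 and P(Habitat=forest) = 0.27, so their product is 0.1053, but P(Species=sp4, Habitat=forest) = 0.02. Since these differ, Species and Habitat are not independent.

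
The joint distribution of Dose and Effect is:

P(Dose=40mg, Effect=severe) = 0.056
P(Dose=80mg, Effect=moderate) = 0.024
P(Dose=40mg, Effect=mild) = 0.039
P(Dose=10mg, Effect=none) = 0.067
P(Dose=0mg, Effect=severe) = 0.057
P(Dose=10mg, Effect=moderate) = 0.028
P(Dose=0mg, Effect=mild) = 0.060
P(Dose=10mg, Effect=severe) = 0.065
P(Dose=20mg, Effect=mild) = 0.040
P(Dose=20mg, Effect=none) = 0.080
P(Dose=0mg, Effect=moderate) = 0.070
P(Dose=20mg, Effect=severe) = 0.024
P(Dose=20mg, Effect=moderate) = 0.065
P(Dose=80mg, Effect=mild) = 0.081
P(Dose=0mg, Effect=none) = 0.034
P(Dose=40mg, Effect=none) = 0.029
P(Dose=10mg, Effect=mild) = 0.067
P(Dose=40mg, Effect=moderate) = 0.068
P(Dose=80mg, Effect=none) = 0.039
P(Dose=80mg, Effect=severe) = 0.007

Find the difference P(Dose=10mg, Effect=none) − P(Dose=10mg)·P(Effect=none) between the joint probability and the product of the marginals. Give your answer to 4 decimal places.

0.0105

P(Dose=10mg) = 0.067 + 0.067 + 0.028 + 0.065 = 0.227.
P(Effect=none) = 0.034 + 0.067 + 0.080 + 0.029 + 0.039 = 0.249.
P(Dose=10mg, Effect=none) − P(Dose=10mg)P(Effect=none) = 0.067 − 0.227×0.249 = 0.0105.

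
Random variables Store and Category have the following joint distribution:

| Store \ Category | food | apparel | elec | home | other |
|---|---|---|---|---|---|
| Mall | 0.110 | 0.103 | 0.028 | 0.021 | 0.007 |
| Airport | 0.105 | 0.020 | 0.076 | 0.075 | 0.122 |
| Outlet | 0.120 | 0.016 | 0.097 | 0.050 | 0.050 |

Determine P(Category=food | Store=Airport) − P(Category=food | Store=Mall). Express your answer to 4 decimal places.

P(Store=Airport) = 0.105 + 0.020 + 0.076 + 0.075 + 0.122 = 0.398; P(Category=food | Store=Airport) = 0.105/0.398 = 0.26382.
P(Store=Mall) = 0.110 + 0.103 + 0.028 + 0.021 + 0.007 = 0.269; P(Category=food | Store=Mall) = 0.110/0.269 = 0.40892.
Difference = -0.1451.

-0.1451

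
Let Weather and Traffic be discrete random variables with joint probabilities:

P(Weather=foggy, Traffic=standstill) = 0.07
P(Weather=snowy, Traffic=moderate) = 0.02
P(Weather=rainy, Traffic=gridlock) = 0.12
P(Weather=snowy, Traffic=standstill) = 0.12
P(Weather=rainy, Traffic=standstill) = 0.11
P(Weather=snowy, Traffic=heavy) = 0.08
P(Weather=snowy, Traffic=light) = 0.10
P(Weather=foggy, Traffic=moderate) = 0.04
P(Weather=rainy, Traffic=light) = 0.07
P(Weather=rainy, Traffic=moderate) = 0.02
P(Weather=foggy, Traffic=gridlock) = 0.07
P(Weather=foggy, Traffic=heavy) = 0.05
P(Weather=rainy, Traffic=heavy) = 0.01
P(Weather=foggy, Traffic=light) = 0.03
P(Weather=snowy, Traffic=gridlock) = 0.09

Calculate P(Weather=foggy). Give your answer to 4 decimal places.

P(Weather=foggy) = 0.03 + 0.04 + 0.05 + 0.07 + 0.07 = 0.26.

0.2600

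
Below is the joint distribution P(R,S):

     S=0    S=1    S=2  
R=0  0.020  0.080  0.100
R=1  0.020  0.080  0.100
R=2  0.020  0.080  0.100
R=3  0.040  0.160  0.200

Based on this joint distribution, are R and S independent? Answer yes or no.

yes

Every cell satisfies P(R,S) = P(R)·P(S). For instance P(R=0) = 0.200, P(S=1) = 0.400, and 0.200×0.400 = 0.080 matches the joint entry. So R and S are independent.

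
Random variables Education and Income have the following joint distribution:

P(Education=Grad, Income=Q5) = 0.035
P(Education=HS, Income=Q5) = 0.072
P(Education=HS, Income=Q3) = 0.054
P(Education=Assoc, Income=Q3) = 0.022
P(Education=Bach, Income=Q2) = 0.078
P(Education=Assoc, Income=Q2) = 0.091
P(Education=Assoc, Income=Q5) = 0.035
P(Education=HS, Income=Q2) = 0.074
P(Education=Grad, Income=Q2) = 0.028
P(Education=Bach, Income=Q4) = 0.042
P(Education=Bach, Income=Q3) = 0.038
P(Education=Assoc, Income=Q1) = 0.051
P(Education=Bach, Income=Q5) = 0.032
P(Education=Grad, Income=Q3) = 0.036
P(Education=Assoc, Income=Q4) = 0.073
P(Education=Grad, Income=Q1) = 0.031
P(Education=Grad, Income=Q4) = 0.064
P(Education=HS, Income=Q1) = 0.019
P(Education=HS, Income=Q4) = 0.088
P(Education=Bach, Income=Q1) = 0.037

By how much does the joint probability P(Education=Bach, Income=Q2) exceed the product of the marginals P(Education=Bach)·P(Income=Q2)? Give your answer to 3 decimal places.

P(Education=Bach) = 0.037 + 0.078 + 0.038 + 0.042 + 0.032 = 0.227.
P(Income=Q2) = 0.074 + 0.091 + 0.078 + 0.028 = 0.271.
P(Education=Bach, Income=Q2) − P(Education=Bach)P(Income=Q2) = 0.078 − 0.227×0.271 = 0.016.

0.016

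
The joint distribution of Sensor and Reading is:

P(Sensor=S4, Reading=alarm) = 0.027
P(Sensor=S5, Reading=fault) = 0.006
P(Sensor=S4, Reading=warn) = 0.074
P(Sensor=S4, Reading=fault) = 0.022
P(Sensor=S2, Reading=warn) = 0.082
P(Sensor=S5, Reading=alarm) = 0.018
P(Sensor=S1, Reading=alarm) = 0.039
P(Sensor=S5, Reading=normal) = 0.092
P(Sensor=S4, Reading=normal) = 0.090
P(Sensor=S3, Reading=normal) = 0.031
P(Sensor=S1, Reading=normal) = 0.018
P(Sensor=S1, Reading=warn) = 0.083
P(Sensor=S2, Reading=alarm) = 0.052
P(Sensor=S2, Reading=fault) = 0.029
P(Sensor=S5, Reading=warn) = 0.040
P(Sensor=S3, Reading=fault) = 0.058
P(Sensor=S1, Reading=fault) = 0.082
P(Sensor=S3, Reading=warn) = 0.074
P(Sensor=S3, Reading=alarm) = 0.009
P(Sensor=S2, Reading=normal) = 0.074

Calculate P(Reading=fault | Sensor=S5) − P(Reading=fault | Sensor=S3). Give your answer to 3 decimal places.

P(Sensor=S5) = 0.092 + 0.040 + 0.018 + 0.006 = 0.156; P(Reading=fault | Sensor=S5) = 0.006/0.156 = 0.0385.
P(Sensor=S3) = 0.031 + 0.074 + 0.009 + 0.058 = 0.172; P(Reading=fault | Sensor=S3) = 0.058/0.172 = 0.3372.
Difference = -0.299.

-0.299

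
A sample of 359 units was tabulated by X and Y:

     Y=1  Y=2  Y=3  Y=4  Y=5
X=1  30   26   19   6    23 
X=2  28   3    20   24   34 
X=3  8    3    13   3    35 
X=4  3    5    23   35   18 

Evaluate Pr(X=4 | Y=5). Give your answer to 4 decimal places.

0.1636

Total with Y=5: 23 + 34 + 35 + 18 = 110.
P(X=4 | Y=5) = 18/110 = 0.1636.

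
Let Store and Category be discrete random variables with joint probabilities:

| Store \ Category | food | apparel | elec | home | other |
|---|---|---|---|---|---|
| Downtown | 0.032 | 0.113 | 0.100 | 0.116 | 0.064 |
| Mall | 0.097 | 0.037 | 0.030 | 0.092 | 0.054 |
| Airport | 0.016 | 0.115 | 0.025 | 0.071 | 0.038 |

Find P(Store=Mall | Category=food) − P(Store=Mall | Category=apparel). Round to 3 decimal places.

0.529

P(Category=food) = 0.032 + 0.097 + 0.016 = 0.145; P(Store=Mall | Category=food) = 0.097/0.145 = 0.6690.
P(Category=apparel) = 0.113 + 0.037 + 0.115 = 0.265; P(Store=Mall | Category=apparel) = 0.037/0.265 = 0.1396.
Difference = 0.529.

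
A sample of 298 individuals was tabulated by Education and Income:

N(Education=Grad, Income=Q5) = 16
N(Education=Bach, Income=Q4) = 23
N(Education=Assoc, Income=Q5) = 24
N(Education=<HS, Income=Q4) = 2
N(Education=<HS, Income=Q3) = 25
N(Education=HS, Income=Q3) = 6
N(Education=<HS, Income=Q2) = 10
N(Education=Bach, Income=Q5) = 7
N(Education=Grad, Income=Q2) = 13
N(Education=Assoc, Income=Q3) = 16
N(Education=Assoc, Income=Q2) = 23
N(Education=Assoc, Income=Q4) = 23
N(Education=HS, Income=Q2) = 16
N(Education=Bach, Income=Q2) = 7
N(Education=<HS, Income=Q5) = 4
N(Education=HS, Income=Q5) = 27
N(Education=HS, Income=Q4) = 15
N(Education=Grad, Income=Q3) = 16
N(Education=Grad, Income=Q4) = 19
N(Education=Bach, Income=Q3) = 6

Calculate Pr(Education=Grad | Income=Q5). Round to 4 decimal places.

0.2051

Total with Income=Q5: 4 + 27 + 24 + 7 + 16 = 78.
P(Education=Grad | Income=Q5) = 16/78 = 0.2051.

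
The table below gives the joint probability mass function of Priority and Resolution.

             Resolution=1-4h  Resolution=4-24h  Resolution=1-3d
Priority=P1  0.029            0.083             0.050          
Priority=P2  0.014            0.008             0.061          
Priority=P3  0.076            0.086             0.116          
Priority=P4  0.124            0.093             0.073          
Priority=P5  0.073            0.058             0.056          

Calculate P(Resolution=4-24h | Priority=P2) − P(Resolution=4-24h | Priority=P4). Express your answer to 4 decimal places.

-0.2243

P(Priority=P2) = 0.014 + 0.008 + 0.061 = 0.083; P(Resolution=4-24h | Priority=P2) = 0.008/0.083 = 0.09639.
P(Priority=P4) = 0.124 + 0.093 + 0.073 = 0.290; P(Resolution=4-24h | Priority=P4) = 0.093/0.290 = 0.32069.
Difference = -0.2243.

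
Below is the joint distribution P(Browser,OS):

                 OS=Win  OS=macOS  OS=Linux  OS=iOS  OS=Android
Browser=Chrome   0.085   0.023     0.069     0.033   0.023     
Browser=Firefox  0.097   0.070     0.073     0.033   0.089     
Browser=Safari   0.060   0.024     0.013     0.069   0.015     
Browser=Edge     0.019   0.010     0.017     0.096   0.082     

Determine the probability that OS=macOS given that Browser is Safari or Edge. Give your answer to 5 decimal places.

P(Browser=Safari) = 0.060 + 0.024 + 0.013 + 0.069 + 0.015 = 0.181.
P(Browser=Edge) = 0.019 + 0.010 + 0.017 + 0.096 + 0.082 = 0.224.
P(Browser ∈ {Safari, Edge}) = 0.181 + 0.224 = 0.405; P(OS=macOS, Browser ∈ {Safari, Edge}) = 0.024 + 0.010 = 0.034.
P(OS=macOS | Browser ∈ {Safari, Edge}) = 0.034/0.405 = 0.08395.

0.08395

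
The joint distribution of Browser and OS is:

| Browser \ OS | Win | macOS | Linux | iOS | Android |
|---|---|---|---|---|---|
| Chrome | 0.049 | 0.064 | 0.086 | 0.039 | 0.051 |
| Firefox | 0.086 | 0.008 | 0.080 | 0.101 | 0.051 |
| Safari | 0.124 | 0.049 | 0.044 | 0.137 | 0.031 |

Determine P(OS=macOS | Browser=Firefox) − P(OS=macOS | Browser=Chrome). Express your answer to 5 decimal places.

P(Browser=Firefox) = 0.086 + 0.008 + 0.080 + 0.101 + 0.051 = 0.326; P(OS=macOS | Browser=Firefox) = 0.008/0.326 = 0.024540.
P(Browser=Chrome) = 0.049 + 0.064 + 0.086 + 0.039 + 0.051 = 0.289; P(OS=macOS | Browser=Chrome) = 0.064/0.289 = 0.221453.
Difference = -0.19691.

-0.19691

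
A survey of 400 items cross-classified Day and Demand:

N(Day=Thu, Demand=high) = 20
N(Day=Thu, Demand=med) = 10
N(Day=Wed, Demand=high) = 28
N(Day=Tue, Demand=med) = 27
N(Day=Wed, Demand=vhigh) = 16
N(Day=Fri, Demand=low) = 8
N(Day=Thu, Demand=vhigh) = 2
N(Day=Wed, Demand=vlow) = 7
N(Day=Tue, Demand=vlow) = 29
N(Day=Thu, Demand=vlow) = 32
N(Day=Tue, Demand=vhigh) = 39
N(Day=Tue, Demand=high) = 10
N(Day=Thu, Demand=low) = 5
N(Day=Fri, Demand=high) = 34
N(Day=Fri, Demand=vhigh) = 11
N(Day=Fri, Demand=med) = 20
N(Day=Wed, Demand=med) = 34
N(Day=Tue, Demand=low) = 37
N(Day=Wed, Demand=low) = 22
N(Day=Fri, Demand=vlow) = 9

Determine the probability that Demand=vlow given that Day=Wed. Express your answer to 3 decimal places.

Total with Day=Wed: 7 + 22 + 34 + 28 + 16 = 107.
P(Demand=vlow | Day=Wed) = 7/107 = 0.065.

0.065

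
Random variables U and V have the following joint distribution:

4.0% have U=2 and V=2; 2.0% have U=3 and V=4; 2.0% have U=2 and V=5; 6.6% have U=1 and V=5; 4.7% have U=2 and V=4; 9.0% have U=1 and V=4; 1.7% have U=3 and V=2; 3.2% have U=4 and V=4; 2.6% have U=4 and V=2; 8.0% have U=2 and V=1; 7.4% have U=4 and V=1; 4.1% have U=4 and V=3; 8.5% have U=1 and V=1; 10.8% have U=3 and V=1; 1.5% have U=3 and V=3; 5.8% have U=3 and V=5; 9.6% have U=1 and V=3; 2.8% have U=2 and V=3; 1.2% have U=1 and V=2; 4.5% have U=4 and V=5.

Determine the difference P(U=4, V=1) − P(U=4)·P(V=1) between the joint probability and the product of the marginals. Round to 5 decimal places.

P(U=4) = 0.074 + 0.026 + 0.041 + 0.032 + 0.045 = 0.218.
P(V=1) = 0.085 + 0.080 + 0.108 + 0.074 = 0.347.
P(U=4, V=1) − P(U=4)P(V=1) = 0.074 − 0.218×0.347 = -0.00165.

-0.00165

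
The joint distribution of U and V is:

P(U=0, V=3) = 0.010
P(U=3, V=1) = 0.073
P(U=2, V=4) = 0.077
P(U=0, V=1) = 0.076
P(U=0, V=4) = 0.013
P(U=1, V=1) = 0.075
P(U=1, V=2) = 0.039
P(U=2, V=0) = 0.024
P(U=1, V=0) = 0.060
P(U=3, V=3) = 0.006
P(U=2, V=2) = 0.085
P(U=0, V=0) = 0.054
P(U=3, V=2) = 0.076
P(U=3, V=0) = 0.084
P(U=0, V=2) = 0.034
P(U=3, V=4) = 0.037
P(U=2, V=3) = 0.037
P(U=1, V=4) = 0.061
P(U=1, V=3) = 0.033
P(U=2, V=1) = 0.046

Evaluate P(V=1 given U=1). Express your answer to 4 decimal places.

P(U=1) = 0.060 + 0.075 + 0.039 + 0.033 + 0.061 = 0.268.
P(V=1 | U=1) = 0.075/0.268 = 0.2799.

0.2799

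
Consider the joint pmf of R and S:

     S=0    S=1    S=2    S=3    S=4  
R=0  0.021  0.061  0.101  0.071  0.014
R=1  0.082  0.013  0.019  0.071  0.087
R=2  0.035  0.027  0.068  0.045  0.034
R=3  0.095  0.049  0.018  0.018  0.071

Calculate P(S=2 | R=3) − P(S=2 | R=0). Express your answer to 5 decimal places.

-0.30515

P(R=3) = 0.095 + 0.049 + 0.018 + 0.018 + 0.071 = 0.251; P(S=2 | R=3) = 0.018/0.251 = 0.071713.
P(R=0) = 0.021 + 0.061 + 0.101 + 0.071 + 0.014 = 0.268; P(S=2 | R=0) = 0.101/0.268 = 0.376866.
Difference = -0.30515.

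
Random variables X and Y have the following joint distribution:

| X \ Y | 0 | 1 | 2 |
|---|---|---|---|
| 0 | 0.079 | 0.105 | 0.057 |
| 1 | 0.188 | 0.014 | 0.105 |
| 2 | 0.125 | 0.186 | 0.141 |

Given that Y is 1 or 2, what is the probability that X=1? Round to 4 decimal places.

0.1957

P(Y=1) = 0.105 + 0.014 + 0.186 = 0.305.
P(Y=2) = 0.057 + 0.105 + 0.141 = 0.303.
P(Y ∈ {1, 2}) = 0.305 + 0.303 = 0.608; P(X=1, Y ∈ {1, 2}) = 0.014 + 0.105 = 0.119.
P(X=1 | Y ∈ {1, 2}) = 0.119/0.608 = 0.1957.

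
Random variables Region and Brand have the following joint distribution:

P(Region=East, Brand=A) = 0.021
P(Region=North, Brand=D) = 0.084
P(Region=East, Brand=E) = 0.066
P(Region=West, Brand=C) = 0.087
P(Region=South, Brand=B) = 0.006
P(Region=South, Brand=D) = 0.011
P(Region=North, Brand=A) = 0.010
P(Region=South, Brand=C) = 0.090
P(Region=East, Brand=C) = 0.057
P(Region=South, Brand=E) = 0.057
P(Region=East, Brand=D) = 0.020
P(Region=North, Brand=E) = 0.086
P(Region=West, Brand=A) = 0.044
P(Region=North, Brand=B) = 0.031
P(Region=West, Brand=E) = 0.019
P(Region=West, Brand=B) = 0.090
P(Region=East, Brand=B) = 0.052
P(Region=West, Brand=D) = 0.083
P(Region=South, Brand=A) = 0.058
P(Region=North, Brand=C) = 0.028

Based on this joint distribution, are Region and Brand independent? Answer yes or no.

P(Region=West) = 0.323 and P(Brand=E) = 0.228, so their product is 0.07364, but P(Region=West, Brand=E) = 0.019. Since these differ, Region and Brand are not independent.

no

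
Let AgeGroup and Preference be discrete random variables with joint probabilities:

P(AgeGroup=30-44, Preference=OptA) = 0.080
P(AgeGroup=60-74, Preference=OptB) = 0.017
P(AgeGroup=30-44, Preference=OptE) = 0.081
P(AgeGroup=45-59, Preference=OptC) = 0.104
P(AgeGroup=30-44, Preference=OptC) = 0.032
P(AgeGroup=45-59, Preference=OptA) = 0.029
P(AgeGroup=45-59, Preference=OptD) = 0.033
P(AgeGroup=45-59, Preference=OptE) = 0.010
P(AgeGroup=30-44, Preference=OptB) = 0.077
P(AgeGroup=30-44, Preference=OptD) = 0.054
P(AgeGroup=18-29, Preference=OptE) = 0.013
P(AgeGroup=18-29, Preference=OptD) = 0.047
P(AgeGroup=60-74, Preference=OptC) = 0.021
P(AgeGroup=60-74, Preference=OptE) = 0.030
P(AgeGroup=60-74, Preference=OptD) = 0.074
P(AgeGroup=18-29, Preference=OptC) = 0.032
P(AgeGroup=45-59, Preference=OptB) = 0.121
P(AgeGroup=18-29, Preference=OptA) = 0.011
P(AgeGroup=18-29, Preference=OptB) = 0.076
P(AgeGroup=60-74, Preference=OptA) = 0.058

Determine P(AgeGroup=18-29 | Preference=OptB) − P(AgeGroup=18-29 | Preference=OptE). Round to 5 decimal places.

P(Preference=OptB) = 0.076 + 0.077 + 0.121 + 0.017 = 0.291; P(AgeGroup=18-29 | Preference=OptB) = 0.076/0.291 = 0.261168.
P(Preference=OptE) = 0.013 + 0.081 + 0.010 + 0.030 = 0.134; P(AgeGroup=18-29 | Preference=OptE) = 0.013/0.134 = 0.097015.
Difference = 0.16415.

0.16415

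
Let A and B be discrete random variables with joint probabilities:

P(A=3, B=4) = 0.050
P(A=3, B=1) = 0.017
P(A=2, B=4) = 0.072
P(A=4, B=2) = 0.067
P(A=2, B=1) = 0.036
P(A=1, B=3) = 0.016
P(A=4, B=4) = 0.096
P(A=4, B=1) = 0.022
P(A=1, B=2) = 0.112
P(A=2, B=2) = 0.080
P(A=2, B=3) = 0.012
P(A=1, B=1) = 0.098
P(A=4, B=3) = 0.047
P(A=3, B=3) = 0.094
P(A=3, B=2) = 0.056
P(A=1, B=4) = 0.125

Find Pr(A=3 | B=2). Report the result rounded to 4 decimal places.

0.1778

P(B=2) = 0.112 + 0.080 + 0.056 + 0.067 = 0.315.
P(A=3 | B=2) = 0.056/0.315 = 0.1778.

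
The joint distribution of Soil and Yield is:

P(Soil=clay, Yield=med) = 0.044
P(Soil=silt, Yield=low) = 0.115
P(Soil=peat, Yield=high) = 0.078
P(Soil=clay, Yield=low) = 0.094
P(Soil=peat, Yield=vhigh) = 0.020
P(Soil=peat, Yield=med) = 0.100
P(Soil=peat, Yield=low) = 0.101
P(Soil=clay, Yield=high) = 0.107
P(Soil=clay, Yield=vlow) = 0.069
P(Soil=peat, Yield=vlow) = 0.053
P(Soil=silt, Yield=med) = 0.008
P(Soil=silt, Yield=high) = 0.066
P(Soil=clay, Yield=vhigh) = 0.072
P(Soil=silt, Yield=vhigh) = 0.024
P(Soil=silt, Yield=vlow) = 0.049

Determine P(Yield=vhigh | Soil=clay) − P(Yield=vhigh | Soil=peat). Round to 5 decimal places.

P(Soil=clay) = 0.069 + 0.094 + 0.044 + 0.107 + 0.072 = 0.386; P(Yield=vhigh | Soil=clay) = 0.072/0.386 = 0.186528.
P(Soil=peat) = 0.053 + 0.101 + 0.100 + 0.078 + 0.020 = 0.352; P(Yield=vhigh | Soil=peat) = 0.020/0.352 = 0.056818.
Difference = 0.12971.

0.12971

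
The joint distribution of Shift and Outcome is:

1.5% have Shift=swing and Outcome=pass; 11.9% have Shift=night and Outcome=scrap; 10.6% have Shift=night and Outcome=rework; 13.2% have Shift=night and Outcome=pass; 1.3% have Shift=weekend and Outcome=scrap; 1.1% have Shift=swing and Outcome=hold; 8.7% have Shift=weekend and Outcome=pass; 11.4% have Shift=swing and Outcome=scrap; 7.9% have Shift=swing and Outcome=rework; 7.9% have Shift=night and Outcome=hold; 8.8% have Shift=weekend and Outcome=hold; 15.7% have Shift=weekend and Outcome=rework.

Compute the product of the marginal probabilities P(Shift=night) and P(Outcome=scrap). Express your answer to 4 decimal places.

0.1073

P(Shift=night) = 0.132 + 0.106 + 0.119 + 0.079 = 0.436.
P(Outcome=scrap) = 0.114 + 0.119 + 0.013 = 0.246.
Product: 0.436 × 0.246 = 0.1073.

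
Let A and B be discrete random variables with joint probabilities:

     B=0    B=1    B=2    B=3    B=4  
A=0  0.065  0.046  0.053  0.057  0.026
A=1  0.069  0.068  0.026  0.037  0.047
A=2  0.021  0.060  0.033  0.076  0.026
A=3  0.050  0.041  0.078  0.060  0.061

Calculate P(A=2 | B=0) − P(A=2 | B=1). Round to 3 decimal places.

P(B=0) = 0.065 + 0.069 + 0.021 + 0.050 = 0.205; P(A=2 | B=0) = 0.021/0.205 = 0.1024.
P(B=1) = 0.046 + 0.068 + 0.060 + 0.041 = 0.215; P(A=2 | B=1) = 0.060/0.215 = 0.2791.
Difference = -0.177.

-0.177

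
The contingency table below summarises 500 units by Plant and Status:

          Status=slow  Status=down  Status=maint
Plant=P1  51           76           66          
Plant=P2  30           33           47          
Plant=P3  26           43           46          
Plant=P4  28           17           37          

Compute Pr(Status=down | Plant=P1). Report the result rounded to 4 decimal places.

0.3938

Total with Plant=P1: 51 + 76 + 66 = 193.
P(Status=down | Plant=P1) = 76/193 = 0.3938.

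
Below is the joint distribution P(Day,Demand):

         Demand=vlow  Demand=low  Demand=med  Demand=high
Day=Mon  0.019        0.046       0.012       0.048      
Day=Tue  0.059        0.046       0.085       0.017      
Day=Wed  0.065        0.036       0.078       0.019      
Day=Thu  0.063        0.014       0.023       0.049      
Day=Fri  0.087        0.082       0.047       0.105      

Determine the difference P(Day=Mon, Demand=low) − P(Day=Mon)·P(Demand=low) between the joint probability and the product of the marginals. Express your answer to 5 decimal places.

0.01800

P(Day=Mon) = 0.019 + 0.046 + 0.012 + 0.048 = 0.125.
P(Demand=low) = 0.046 + 0.046 + 0.036 + 0.014 + 0.082 = 0.224.
P(Day=Mon, Demand=low) − P(Day=Mon)P(Demand=low) = 0.046 − 0.125×0.224 = 0.01800.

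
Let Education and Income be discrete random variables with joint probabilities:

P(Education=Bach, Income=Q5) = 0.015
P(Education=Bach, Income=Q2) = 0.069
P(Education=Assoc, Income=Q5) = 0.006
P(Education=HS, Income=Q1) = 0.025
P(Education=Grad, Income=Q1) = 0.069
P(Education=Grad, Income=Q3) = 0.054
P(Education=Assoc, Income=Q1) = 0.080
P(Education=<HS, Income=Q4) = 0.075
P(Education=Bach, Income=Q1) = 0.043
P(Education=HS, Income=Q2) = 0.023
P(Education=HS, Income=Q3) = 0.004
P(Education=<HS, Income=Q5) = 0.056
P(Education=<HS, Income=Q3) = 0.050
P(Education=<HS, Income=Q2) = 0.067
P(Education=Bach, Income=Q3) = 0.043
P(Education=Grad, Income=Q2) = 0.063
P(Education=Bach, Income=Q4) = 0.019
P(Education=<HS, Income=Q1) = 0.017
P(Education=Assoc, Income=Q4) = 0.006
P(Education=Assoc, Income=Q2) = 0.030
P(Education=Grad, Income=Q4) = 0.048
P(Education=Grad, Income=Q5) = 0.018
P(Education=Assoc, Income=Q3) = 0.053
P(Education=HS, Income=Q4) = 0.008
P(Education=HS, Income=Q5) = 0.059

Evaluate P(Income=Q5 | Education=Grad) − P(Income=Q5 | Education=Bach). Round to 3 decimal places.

-0.008

P(Education=Grad) = 0.069 + 0.063 + 0.054 + 0.048 + 0.018 = 0.252; P(Income=Q5 | Education=Grad) = 0.018/0.252 = 0.0714.
P(Education=Bach) = 0.043 + 0.069 + 0.043 + 0.019 + 0.015 = 0.189; P(Income=Q5 | Education=Bach) = 0.015/0.189 = 0.0794.
Difference = -0.008.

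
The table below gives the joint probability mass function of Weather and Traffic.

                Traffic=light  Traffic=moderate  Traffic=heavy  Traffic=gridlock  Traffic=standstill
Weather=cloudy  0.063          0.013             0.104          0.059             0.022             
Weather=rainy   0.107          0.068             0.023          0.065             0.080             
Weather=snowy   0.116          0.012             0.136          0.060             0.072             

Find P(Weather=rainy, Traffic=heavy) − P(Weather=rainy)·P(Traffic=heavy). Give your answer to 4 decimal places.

-0.0672

P(Weather=rainy) = 0.107 + 0.068 + 0.023 + 0.065 + 0.080 = 0.343.
P(Traffic=heavy) = 0.104 + 0.023 + 0.136 = 0.263.
P(Weather=rainy, Traffic=heavy) − P(Weather=rainy)P(Traffic=heavy) = 0.023 − 0.343×0.263 = -0.0672.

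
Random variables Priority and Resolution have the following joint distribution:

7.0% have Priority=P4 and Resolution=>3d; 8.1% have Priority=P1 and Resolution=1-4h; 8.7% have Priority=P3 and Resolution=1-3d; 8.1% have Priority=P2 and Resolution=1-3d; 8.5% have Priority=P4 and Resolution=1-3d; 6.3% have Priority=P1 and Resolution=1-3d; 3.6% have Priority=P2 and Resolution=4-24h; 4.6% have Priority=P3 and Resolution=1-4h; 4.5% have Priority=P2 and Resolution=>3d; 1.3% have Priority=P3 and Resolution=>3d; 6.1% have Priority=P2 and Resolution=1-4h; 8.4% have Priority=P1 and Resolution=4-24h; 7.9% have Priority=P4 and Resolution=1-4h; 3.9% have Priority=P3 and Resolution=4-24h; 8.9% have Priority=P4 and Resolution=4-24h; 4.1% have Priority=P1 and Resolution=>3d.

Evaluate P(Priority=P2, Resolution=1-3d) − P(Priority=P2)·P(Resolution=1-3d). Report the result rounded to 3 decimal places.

0.011

P(Priority=P2) = 0.061 + 0.036 + 0.081 + 0.045 = 0.223.
P(Resolution=1-3d) = 0.063 + 0.081 + 0.087 + 0.085 = 0.316.
P(Priority=P2, Resolution=1-3d) − P(Priority=P2)P(Resolution=1-3d) = 0.081 − 0.223×0.316 = 0.011.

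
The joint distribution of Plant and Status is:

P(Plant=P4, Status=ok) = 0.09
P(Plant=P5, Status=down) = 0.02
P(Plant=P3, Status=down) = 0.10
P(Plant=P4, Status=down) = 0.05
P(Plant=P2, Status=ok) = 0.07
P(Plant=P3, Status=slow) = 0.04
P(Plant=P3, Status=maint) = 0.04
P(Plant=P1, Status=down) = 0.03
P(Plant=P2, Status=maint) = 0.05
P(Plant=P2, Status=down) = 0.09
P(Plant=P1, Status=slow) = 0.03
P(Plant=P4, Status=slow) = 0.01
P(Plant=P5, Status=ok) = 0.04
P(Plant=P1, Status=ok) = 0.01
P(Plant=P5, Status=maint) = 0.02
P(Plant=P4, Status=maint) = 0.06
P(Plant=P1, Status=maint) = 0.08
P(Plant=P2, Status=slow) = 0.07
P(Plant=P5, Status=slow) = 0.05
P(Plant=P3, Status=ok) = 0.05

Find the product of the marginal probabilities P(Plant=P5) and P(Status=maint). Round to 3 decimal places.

P(Plant=P5) = 0.04 + 0.05 + 0.02 + 0.02 = 0.13.
P(Status=maint) = 0.08 + 0.05 + 0.04 + 0.06 + 0.02 = 0.25.
Product: 0.13 × 0.25 = 0.033.

0.033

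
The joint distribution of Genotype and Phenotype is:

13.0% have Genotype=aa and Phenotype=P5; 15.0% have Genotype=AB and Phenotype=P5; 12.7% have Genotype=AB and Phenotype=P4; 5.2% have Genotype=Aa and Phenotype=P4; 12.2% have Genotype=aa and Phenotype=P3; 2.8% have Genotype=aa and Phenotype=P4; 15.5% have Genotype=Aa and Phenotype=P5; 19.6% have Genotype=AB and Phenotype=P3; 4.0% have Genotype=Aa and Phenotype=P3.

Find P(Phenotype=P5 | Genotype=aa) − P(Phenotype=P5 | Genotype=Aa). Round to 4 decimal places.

-0.1632

P(Genotype=aa) = 0.122 + 0.028 + 0.130 = 0.280; P(Phenotype=P5 | Genotype=aa) = 0.130/0.280 = 0.46429.
P(Genotype=Aa) = 0.040 + 0.052 + 0.155 = 0.247; P(Phenotype=P5 | Genotype=Aa) = 0.155/0.247 = 0.62753.
Difference = -0.1632.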